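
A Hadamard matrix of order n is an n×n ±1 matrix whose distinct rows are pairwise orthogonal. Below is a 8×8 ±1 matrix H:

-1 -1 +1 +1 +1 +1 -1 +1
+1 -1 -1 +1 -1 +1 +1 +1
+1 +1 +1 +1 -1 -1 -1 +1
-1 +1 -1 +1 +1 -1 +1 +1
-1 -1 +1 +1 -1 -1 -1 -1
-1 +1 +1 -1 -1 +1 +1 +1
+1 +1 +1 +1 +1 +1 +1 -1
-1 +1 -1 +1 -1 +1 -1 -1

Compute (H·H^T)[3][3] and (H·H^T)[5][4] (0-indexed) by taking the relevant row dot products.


Row 3 of H: [-1, 1, -1, 1, 1, -1, 1, 1].
Row 4 of H: [-1, -1, 1, 1, -1, -1, -1, -1].
Row 5 of H: [-1, 1, 1, -1, -1, 1, 1, 1].
(H·H^T)[3][3] = Σ_j H[3][j]·H[3][j] = (-1)² + (1)² + (-1)² + (1)² + (1)² + (-1)² + (1)² + (1)² = 1 + 1 + 1 + 1 + 1 + 1 + 1 + 1 = 8.
(H·H^T)[5][4] = Σ_j H[5][j]·H[4][j] = (-1)·(-1) + (1)·(-1) + (1)·(1) + (-1)·(1) + (-1)·(-1) + (1)·(-1) + (1)·(-1) + (1)·(-1) = 1 + -1 + 1 + -1 + 1 + -1 + -1 + -1 = -2.
Rows 5 and 4 are not orthogonal (dot product = -2 ≠ 0), so H is not a Hadamard matrix.

(3,3) entry = 8; (5,4) entry = -2.


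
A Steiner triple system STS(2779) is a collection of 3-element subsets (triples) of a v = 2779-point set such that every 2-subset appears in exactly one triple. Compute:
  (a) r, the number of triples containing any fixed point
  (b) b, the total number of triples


An STS(v) is a 2-(v, 3, 1) BIBD: block size k = 3, λ = 1.
Replication: r(k − 1) = λ(v − 1) ⇒ r·2 = 2779 − 1 = 2778 ⇒ r = 1389.
Block count: bk = vr ⇒ b·3 = 2779·1389 = 3860031 ⇒ b = 1286677.

r = 1389, b = 1286677.


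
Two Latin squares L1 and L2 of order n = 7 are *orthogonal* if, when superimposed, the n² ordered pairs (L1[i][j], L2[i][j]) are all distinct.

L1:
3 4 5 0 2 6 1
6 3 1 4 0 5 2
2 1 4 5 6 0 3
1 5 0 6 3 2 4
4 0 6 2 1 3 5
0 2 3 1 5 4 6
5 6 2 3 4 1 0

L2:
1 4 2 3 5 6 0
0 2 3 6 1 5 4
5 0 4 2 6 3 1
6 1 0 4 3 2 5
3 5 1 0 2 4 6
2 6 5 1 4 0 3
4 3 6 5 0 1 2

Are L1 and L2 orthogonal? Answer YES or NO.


Form the n² = 49 superimposed pairs (L1[i][j], L2[i][j]), row by row (rows and columns indexed from 0):
row 0: (3,1) (4,4) (5,2) (0,3) (2,5) (6,6) (1,0)
row 1: (6,0) (3,2) (1,3) (4,6) (0,1) (5,5) (2,4)
row 2: (2,5) (1,0) (4,4) (5,2) (6,6) (0,3) (3,1)
row 3: (1,6) (5,1) (0,0) (6,4) (3,3) (2,2) (4,5)
row 4: (4,3) (0,5) (6,1) (2,0) (1,2) (3,4) (5,6)
row 5: (0,2) (2,6) (3,5) (1,1) (5,4) (4,0) (6,3)
row 6: (5,4) (6,3) (2,6) (3,5) (4,0) (1,1) (0,2)
Orthogonality requires all 49 pairs distinct.
But the pair (2,5) repeats: cell (0,4) has L1 = 2, L2 = 5, and cell (2,0) has L1 = 2, L2 = 5.
A repeated pair means some other pair never occurs (only 35 distinct pairs out of 49), so the squares are not orthogonal.
Conclusion: NO.

NO


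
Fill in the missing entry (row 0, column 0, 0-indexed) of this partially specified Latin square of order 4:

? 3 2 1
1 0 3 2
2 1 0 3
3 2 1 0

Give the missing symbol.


Row 0 contains symbols [1, 2, 3] — missing [0].
Column 0 contains symbols [1, 2, 3] — missing [0].
The missing symbol must appear in both missing sets; intersection = [0].
Therefore the hidden value is 0.

Missing value = 0.


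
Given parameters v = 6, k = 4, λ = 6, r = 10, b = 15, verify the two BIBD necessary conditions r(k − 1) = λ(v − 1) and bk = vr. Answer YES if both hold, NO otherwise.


Condition (i): r(k − 1) = 10·3 = 30; λ(v − 1) = 6·5 = 30. Match? YES.
Condition (ii): bk = 15·4 = 60; vr = 6·10 = 60. Match? YES.
Both conditions hold? YES.

YES


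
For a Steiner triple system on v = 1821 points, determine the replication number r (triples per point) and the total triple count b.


An STS(v) is a 2-(v, 3, 1) BIBD: block size k = 3, λ = 1.
Replication: r(k − 1) = λ(v − 1) ⇒ r·2 = 1821 − 1 = 1820 ⇒ r = 910.
Block count: b = v(v − 1)/6 = 1821·1820/6 = 3314220/6 = 552370.
(Check via bk = vr: 552370·3 = 1657110 = 1821·910 = 1657110 ✓.)

r = 910, b = 552370.


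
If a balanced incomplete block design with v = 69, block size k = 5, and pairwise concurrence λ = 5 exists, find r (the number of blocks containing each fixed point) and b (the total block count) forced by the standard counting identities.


Any 2-(v, k, λ) BIBD satisfies two necessary conditions:
  (i)  Each point sits in r blocks, and counting incidences through any fixed point gives r(k − 1) = λ(v − 1), so r = λ(v − 1)/(k − 1).
  (ii) Total incidences bk = vr, so b = vr/k.
Step 1: r = λ(v − 1)/(k − 1) = 5·(69 − 1)/(5 − 1) = 5·68/4 = 340/4 = 85.
Step 2: b = vr/k = 69·85/5 = 5865/5 = 1173.
Check integrality: r = 85 ∈ Z ✓, b = 1173 ∈ Z ✓.
(These identities are necessary conditions: they determine r and b for any design with these parameters, but do not by themselves prove that one exists.)

r = 85, b = 1173.


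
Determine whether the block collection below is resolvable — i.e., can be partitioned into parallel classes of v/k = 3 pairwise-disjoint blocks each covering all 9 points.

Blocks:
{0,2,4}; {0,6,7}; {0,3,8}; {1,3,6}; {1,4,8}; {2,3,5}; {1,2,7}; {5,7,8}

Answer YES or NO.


v = 9, block size k = 3, number of blocks = 8.
For resolvability, blocks must partition into parallel classes of size v/k = 3.
Total blocks must therefore be a multiple of 3: 8 = 3·2 + 2 ⇒ not divisible ✗.
Resolvable? NO.

NO


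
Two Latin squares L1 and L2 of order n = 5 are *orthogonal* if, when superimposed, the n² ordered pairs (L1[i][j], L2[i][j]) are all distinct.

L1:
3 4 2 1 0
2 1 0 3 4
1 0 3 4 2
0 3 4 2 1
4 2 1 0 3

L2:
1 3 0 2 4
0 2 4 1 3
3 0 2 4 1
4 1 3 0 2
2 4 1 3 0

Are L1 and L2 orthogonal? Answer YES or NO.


Form the n² = 25 superimposed pairs (L1[i][j], L2[i][j]), row by row (rows and columns indexed from 0):
row 0: (3,1) (4,3) (2,0) (1,2) (0,4)
row 1: (2,0) (1,2) (0,4) (3,1) (4,3)
row 2: (1,3) (0,0) (3,2) (4,4) (2,1)
row 3: (0,4) (3,1) (4,3) (2,0) (1,2)
row 4: (4,2) (2,4) (1,1) (0,3) (3,0)
Orthogonality requires all 25 pairs distinct.
But the pair (2,0) repeats: cell (0,2) has L1 = 2, L2 = 0, and cell (1,0) has L1 = 2, L2 = 0.
A repeated pair means some other pair never occurs (only 15 distinct pairs out of 25), so the squares are not orthogonal.
Conclusion: NO.

NO


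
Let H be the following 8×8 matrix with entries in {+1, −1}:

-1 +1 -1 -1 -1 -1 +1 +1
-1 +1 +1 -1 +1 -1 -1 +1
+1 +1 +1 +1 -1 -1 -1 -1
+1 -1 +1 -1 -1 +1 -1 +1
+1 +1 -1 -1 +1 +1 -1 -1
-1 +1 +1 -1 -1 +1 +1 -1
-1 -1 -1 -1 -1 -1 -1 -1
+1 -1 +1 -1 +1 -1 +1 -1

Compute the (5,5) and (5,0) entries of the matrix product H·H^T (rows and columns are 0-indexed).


Row 0 of H: [-1, 1, -1, -1, -1, -1, 1, 1].
Row 5 of H: [-1, 1, 1, -1, -1, 1, 1, -1].
(H·H^T)[5][5] = Σ_j H[5][j]·H[5][j] = (-1)² + (1)² + (1)² + (-1)² + (-1)² + (1)² + (1)² + (-1)² = 1 + 1 + 1 + 1 + 1 + 1 + 1 + 1 = 8.
(H·H^T)[5][0] = Σ_j H[5][j]·H[0][j] = (-1)·(-1) + (1)·(1) + (1)·(-1) + (-1)·(-1) + (-1)·(-1) + (1)·(-1) + (1)·(1) + (-1)·(1) = 1 + 1 + -1 + 1 + 1 + -1 + 1 + -1 = 2.
Rows 5 and 0 are not orthogonal (dot product = 2 ≠ 0), so H is not a Hadamard matrix.

(5,5) entry = 8; (5,0) entry = 2.


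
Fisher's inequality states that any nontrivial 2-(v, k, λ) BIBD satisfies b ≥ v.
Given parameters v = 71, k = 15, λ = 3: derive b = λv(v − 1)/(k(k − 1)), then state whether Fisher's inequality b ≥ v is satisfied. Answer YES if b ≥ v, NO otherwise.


b = λv(v − 1)/(k(k − 1)) = 3·71·70/(15·14) = 14910/210 = 71.
Compare with v = 71: b ≥ v, so Fisher's inequality holds.

YES


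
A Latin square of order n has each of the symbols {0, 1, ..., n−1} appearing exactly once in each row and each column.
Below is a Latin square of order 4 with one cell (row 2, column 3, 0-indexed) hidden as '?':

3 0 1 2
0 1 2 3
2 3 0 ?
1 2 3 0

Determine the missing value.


Row 2 contains symbols [0, 2, 3] — missing [1].
Column 3 contains symbols [0, 2, 3] — missing [1].
The missing symbol must appear in both missing sets; intersection = [1].
Therefore the hidden value is 1.

Missing value = 1.


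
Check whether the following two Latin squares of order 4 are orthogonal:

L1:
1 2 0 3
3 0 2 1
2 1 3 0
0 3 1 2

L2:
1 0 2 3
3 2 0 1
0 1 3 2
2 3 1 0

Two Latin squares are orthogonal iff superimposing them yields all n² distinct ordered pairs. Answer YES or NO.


Form the n² = 16 superimposed pairs (L1[i][j], L2[i][j]), row by row (rows and columns indexed from 0):
row 0: (1,1) (2,0) (0,2) (3,3)
row 1: (3,3) (0,2) (2,0) (1,1)
row 2: (2,0) (1,1) (3,3) (0,2)
row 3: (0,2) (3,3) (1,1) (2,0)
Orthogonality requires all 16 pairs distinct.
But the pair (3,3) repeats: cell (0,3) has L1 = 3, L2 = 3, and cell (1,0) has L1 = 3, L2 = 3.
A repeated pair means some other pair never occurs (only 4 distinct pairs out of 16), so the squares are not orthogonal.
Conclusion: NO.

NO


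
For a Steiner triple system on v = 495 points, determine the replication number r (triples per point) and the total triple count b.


An STS(v) is a 2-(v, 3, 1) BIBD: block size k = 3, λ = 1.
Replication: r(k − 1) = λ(v − 1) ⇒ r·2 = 495 − 1 = 494 ⇒ r = 247.
Block count: b = v(v − 1)/6 = 495·494/6 = 244530/6 = 40755.
(Check via bk = vr: 40755·3 = 122265 = 495·247 = 122265 ✓.)

r = 247, b = 40755.


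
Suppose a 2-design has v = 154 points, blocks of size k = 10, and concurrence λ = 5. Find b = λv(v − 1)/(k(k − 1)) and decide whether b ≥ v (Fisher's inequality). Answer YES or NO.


b = λv(v − 1)/(k(k − 1)) = 5·154·153/(10·9) = 117810/90 = 1309.
Compare with v = 154: b ≥ v, so Fisher's inequality holds.

YES


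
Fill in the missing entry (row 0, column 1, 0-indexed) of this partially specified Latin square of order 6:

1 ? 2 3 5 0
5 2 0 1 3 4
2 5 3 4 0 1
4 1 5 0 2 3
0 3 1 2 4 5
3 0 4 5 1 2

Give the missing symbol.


Row 0 contains symbols [0, 1, 2, 3, 5] — missing [4].
Column 1 contains symbols [0, 1, 2, 3, 5] — missing [4].
The missing symbol must appear in both missing sets; intersection = [4].
Therefore the hidden value is 4.

Missing value = 4.


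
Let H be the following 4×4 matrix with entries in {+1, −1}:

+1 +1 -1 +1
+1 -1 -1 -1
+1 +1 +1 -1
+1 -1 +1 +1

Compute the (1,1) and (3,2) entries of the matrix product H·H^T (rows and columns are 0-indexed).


Row 1 of H: [1, -1, -1, -1].
Row 2 of H: [1, 1, 1, -1].
Row 3 of H: [1, -1, 1, 1].
(H·H^T)[1][1] = Σ_j H[1][j]·H[1][j] = (1)² + (-1)² + (-1)² + (-1)² = 1 + 1 + 1 + 1 = 4.
(H·H^T)[3][2] = Σ_j H[3][j]·H[2][j] = (1)·(1) + (-1)·(1) + (1)·(1) + (1)·(-1) = 1 + -1 + 1 + -1 = 0.
So rows 3 and 2 are orthogonal; the diagonal entry equals n = 4.

(1,1) entry = 4; (3,2) entry = 0.


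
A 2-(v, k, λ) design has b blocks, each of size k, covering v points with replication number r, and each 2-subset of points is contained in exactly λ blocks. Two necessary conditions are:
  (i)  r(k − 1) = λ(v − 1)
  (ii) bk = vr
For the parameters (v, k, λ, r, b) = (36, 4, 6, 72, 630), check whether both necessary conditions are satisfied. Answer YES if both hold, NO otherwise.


Condition (i): r(k − 1) = 72·3 = 216; λ(v − 1) = 6·35 = 210. Match? NO.
Condition (ii): bk = 630·4 = 2520; vr = 36·72 = 2592. Match? NO.
Both conditions hold? NO.

NO


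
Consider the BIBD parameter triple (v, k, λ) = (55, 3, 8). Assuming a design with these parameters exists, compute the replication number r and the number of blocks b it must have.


Any 2-(v, k, λ) BIBD satisfies two necessary conditions:
  (i)  Each point sits in r blocks, and counting incidences through any fixed point gives r(k − 1) = λ(v − 1), so r = λ(v − 1)/(k − 1).
  (ii) Total incidences bk = vr, so b = vr/k.
Step 1: r = λ(v − 1)/(k − 1) = 8·(55 − 1)/(3 − 1) = 8·54/2 = 432/2 = 216.
Step 2: b = vr/k = 55·216/3 = 11880/3 = 3960.
Check integrality: r = 216 ∈ Z ✓, b = 3960 ∈ Z ✓.
(These identities are necessary conditions: they determine r and b for any design with these parameters, but do not by themselves prove that one exists.)

r = 216, b = 3960.


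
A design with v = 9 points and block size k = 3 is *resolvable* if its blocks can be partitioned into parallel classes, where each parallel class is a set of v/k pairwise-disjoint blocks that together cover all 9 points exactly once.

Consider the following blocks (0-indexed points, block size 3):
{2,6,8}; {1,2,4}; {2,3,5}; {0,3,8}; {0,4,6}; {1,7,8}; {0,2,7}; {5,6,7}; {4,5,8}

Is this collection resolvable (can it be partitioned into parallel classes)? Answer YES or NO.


v = 9, block size k = 3, number of blocks = 9.
For resolvability, blocks must partition into parallel classes of size v/k = 3.
Total blocks must therefore be a multiple of 3: 9 = 3·3 + 0 ⇒ divisible ✓.
Consider block {2,6,8}. It intersects every other block in the collection, so no parallel class of size 3 can contain it.
Since every block must belong to some parallel class in a resolution, the collection cannot be partitioned into parallel classes.
Resolvable? NO.

NO


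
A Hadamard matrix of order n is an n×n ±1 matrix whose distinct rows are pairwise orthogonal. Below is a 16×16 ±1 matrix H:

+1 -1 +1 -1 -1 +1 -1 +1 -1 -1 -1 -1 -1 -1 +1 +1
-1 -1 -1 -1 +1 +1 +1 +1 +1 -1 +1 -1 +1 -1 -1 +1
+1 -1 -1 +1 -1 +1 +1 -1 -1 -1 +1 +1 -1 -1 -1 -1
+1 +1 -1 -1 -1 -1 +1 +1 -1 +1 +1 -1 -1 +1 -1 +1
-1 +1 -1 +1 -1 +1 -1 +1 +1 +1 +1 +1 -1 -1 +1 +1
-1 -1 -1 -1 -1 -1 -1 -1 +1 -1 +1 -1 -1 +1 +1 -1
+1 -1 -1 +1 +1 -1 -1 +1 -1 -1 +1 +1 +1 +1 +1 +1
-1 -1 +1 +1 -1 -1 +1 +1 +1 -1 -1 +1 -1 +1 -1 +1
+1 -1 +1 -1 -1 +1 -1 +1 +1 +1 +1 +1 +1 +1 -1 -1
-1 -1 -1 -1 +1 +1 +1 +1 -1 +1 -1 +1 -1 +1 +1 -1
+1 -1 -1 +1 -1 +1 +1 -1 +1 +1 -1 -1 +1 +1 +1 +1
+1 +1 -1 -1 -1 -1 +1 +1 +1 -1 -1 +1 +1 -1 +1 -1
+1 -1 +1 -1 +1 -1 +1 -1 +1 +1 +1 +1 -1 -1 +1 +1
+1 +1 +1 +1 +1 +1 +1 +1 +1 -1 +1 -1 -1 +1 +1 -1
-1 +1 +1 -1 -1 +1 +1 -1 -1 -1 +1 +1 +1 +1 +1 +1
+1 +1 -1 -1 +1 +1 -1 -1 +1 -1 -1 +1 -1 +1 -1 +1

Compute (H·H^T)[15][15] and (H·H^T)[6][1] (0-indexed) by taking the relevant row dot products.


Row 1 of H: [-1, -1, -1, -1, 1, 1, 1, 1, 1, -1, 1, -1, 1, -1, -1, 1].
Row 6 of H: [1, -1, -1, 1, 1, -1, -1, 1, -1, -1, 1, 1, 1, 1, 1, 1].
Row 15 of H: [1, 1, -1, -1, 1, 1, -1, -1, 1, -1, -1, 1, -1, 1, -1, 1].
(H·H^T)[15][15] = Σ_j H[15][j]·H[15][j] = (1)² + (1)² + (-1)² + (-1)² + (1)² + (1)² + (-1)² + (-1)² + (1)² + (-1)² + (-1)² + (1)² + (-1)² + (1)² + (-1)² + (1)² = 1 + 1 + 1 + 1 + 1 + 1 + 1 + 1 + 1 + 1 + 1 + 1 + 1 + 1 + 1 + 1 = 16.
(H·H^T)[6][1] = Σ_j H[6][j]·H[1][j] = (1)·(-1) + (-1)·(-1) + (-1)·(-1) + (1)·(-1) + (1)·(1) + (-1)·(1) + (-1)·(1) + (1)·(1) + (-1)·(1) + (-1)·(-1) + (1)·(1) + (1)·(-1) + (1)·(1) + (1)·(-1) + (1)·(-1) + (1)·(1) = -1 + 1 + 1 + -1 + 1 + -1 + -1 + 1 + -1 + 1 + 1 + -1 + 1 + -1 + -1 + 1 = 0.
So rows 6 and 1 are orthogonal; the diagonal entry equals n = 16.

(15,15) entry = 16; (6,1) entry = 0.


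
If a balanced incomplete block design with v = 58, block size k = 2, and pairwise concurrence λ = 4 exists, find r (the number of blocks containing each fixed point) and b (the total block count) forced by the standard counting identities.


Any 2-(v, k, λ) BIBD satisfies two necessary conditions:
  (i)  Each point sits in r blocks, and counting incidences through any fixed point gives r(k − 1) = λ(v − 1), so r = λ(v − 1)/(k − 1).
  (ii) Total incidences bk = vr, so b = vr/k.
Step 1: r = λ(v − 1)/(k − 1) = 4·(58 − 1)/(2 − 1) = 4·57/1 = 228/1 = 228.
Step 2: b = vr/k = 58·228/2 = 13224/2 = 6612.
Check integrality: r = 228 ∈ Z ✓, b = 6612 ∈ Z ✓.
(These identities are necessary conditions: they determine r and b for any design with these parameters, but do not by themselves prove that one exists.)

r = 228, b = 6612.


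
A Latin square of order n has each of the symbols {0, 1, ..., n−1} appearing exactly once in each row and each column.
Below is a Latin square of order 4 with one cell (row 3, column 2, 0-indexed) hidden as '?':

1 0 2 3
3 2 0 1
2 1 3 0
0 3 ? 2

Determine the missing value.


Row 3 contains symbols [0, 2, 3] — missing [1].
Column 2 contains symbols [0, 2, 3] — missing [1].
The missing symbol must appear in both missing sets; intersection = [1].
Therefore the hidden value is 1.

Missing value = 1.


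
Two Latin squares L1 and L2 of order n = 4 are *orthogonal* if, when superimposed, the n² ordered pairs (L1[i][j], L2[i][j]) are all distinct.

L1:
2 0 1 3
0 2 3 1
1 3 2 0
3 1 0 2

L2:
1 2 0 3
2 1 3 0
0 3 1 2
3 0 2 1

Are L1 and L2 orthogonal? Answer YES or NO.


Form the n² = 16 superimposed pairs (L1[i][j], L2[i][j]), row by row (rows and columns indexed from 0):
row 0: (2,1) (0,2) (1,0) (3,3)
row 1: (0,2) (2,1) (3,3) (1,0)
row 2: (1,0) (3,3) (2,1) (0,2)
row 3: (3,3) (1,0) (0,2) (2,1)
Orthogonality requires all 16 pairs distinct.
But the pair (0,2) repeats: cell (0,1) has L1 = 0, L2 = 2, and cell (1,0) has L1 = 0, L2 = 2.
A repeated pair means some other pair never occurs (only 4 distinct pairs out of 16), so the squares are not orthogonal.
Conclusion: NO.

NO


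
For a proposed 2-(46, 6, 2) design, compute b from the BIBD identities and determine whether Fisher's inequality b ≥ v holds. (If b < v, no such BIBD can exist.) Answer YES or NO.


r = λ(v − 1)/(k − 1) = 2·45/5 = 18.
b = vr/k = 46·18/6 = 138.
Fisher's inequality: b ≥ v ⇔ 138 ≥ 46? YES.

YES


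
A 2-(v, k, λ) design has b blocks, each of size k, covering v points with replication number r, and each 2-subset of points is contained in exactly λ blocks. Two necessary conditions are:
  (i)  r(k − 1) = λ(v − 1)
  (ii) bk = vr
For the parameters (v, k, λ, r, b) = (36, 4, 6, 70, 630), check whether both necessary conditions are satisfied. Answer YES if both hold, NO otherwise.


Condition (i): r(k − 1) = 70·3 = 210; λ(v − 1) = 6·35 = 210. Match? YES.
Condition (ii): bk = 630·4 = 2520; vr = 36·70 = 2520. Match? YES.
Both conditions hold? YES.

YES


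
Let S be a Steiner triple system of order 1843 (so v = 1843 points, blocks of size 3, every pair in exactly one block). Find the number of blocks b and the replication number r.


An STS(v) is a 2-(v, 3, 1) BIBD: block size k = 3, λ = 1.
Replication: r(k − 1) = λ(v − 1) ⇒ r·2 = 1843 − 1 = 1842 ⇒ r = 921.
Block count: bk = vr ⇒ b·3 = 1843·921 = 1697403 ⇒ b = 565801.

r = 921, b = 565801.


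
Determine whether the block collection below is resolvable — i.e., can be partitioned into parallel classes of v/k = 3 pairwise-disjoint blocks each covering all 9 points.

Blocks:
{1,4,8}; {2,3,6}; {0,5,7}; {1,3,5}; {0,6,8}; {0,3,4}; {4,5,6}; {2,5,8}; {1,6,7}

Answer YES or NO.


v = 9, block size k = 3, number of blocks = 9.
For resolvability, blocks must partition into parallel classes of size v/k = 3.
Total blocks must therefore be a multiple of 3: 9 = 3·3 + 0 ⇒ divisible ✓.
Consider block {1,3,5}. The only other block(s) in the collection disjoint from it are {0,6,8} — just 1 block(s). Any parallel class containing {1,3,5} would need 2 other blocks each disjoint from it, so no parallel class of size 3 can contain {1,3,5}.
Since every block must belong to some parallel class in a resolution, the collection cannot be partitioned into parallel classes.
Resolvable? NO.

NO


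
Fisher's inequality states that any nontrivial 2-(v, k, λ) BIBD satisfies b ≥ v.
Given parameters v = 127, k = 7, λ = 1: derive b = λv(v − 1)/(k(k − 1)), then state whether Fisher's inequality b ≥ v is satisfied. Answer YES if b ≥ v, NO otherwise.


r = λ(v − 1)/(k − 1) = 1·126/6 = 21.
b = vr/k = 127·21/7 = 381.
Fisher's inequality: b ≥ v ⇔ 381 ≥ 127? YES.

YES


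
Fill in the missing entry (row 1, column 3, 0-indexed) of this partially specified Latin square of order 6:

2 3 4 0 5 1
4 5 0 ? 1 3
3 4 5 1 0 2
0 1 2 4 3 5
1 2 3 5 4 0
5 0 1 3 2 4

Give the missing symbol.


Row 1 contains symbols [0, 1, 3, 4, 5] — missing [2].
Column 3 contains symbols [0, 1, 3, 4, 5] — missing [2].
The missing symbol must appear in both missing sets; intersection = [2].
Therefore the hidden value is 2.

Missing value = 2.


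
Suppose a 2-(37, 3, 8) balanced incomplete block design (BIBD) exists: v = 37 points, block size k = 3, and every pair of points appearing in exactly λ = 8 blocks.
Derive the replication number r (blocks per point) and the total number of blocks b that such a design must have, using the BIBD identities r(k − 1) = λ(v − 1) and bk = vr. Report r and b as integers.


Any 2-(v, k, λ) BIBD satisfies two necessary conditions:
  (i)  Each point sits in r blocks, and counting incidences through any fixed point gives r(k − 1) = λ(v − 1), so r = λ(v − 1)/(k − 1).
  (ii) Total incidences bk = vr, so b = vr/k.
Step 1: r = λ(v − 1)/(k − 1) = 8·(37 − 1)/(3 − 1) = 8·36/2 = 288/2 = 144.
Step 2: b = vr/k = 37·144/3 = 5328/3 = 1776.
Check integrality: r = 144 ∈ Z ✓, b = 1776 ∈ Z ✓.
(These identities are necessary conditions: they determine r and b for any design with these parameters, but do not by themselves prove that one exists.)

r = 144, b = 1776.


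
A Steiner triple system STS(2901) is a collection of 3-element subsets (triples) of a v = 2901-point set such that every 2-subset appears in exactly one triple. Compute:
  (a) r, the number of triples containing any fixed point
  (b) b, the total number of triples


An STS(v) is a 2-(v, 3, 1) BIBD: block size k = 3, λ = 1.
Replication: r(k − 1) = λ(v − 1) ⇒ r·2 = 2901 − 1 = 2900 ⇒ r = 1450.
Block count: b = v(v − 1)/6 = 2901·2900/6 = 8412900/6 = 1402150.

r = 1450, b = 1402150.


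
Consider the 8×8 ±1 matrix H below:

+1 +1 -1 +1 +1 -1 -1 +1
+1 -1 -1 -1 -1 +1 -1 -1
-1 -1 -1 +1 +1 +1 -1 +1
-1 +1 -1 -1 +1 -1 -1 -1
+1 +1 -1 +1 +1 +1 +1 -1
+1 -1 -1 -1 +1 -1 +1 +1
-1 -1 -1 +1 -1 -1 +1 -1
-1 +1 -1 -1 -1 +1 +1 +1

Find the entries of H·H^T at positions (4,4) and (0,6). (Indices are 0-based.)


Row 0 of H: [1, 1, -1, 1, 1, -1, -1, 1].
Row 4 of H: [1, 1, -1, 1, 1, 1, 1, -1].
Row 6 of H: [-1, -1, -1, 1, -1, -1, 1, -1].
(H·H^T)[4][4] = Σ_j H[4][j]·H[4][j] = (1)² + (1)² + (-1)² + (1)² + (1)² + (1)² + (1)² + (-1)² = 1 + 1 + 1 + 1 + 1 + 1 + 1 + 1 = 8.
(H·H^T)[0][6] = Σ_j H[0][j]·H[6][j] = (1)·(-1) + (1)·(-1) + (-1)·(-1) + (1)·(1) + (1)·(-1) + (-1)·(-1) + (-1)·(1) + (1)·(-1) = -1 + -1 + 1 + 1 + -1 + 1 + -1 + -1 = -2.
Rows 0 and 6 are not orthogonal (dot product = -2 ≠ 0), so H is not a Hadamard matrix.

(4,4) entry = 8; (0,6) entry = -2.


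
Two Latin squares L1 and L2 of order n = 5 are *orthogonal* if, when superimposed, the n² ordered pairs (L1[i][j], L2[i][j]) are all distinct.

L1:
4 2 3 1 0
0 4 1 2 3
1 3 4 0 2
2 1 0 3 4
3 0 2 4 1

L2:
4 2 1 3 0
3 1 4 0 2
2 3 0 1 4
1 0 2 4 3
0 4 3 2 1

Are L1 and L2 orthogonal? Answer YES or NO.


Form the n² = 25 superimposed pairs (L1[i][j], L2[i][j]), row by row (rows and columns indexed from 0):
row 0: (4,4) (2,2) (3,1) (1,3) (0,0)
row 1: (0,3) (4,1) (1,4) (2,0) (3,2)
row 2: (1,2) (3,3) (4,0) (0,1) (2,4)
row 3: (2,1) (1,0) (0,2) (3,4) (4,3)
row 4: (3,0) (0,4) (2,3) (4,2) (1,1)
Orthogonality requires all 25 pairs distinct.
Check by first coordinate: for each symbol s of L1, list the L2 entries in the n cells where L1 = s; they must all differ.
  L1 = 0: L2 entries (in reading order) 0, 3, 1, 2, 4 — all 5 distinct ✓
  L1 = 1: L2 entries (in reading order) 3, 4, 2, 0, 1 — all 5 distinct ✓
  L1 = 2: L2 entries (in reading order) 2, 0, 4, 1, 3 — all 5 distinct ✓
  L1 = 3: L2 entries (in reading order) 1, 2, 3, 4, 0 — all 5 distinct ✓
  L1 = 4: L2 entries (in reading order) 4, 1, 0, 3, 2 — all 5 distinct ✓
Every symbol of L1 meets every symbol of L2 exactly once, so all 25 pairs are distinct (25 of 25).
Conclusion: YES.

YES


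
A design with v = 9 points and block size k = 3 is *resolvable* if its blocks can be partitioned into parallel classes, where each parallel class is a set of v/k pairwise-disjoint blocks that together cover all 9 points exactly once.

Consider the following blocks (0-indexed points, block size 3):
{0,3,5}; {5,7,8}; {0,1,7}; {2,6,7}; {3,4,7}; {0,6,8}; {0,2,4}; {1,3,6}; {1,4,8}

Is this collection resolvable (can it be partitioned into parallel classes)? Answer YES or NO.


v = 9, block size k = 3, number of blocks = 9.
For resolvability, blocks must partition into parallel classes of size v/k = 3.
Total blocks must therefore be a multiple of 3: 9 = 3·3 + 0 ⇒ divisible ✓.
Consider block {0,1,7}. It intersects every other block in the collection, so no parallel class of size 3 can contain it.
Since every block must belong to some parallel class in a resolution, the collection cannot be partitioned into parallel classes.
Resolvable? NO.

NO


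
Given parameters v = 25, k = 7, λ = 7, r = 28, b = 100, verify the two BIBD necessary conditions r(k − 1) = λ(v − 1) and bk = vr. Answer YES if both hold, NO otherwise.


Condition (i): r(k − 1) = 28·6 = 168; λ(v − 1) = 7·24 = 168. Match? YES.
Condition (ii): bk = 100·7 = 700; vr = 25·28 = 700. Match? YES.
Both conditions hold? YES.

YES


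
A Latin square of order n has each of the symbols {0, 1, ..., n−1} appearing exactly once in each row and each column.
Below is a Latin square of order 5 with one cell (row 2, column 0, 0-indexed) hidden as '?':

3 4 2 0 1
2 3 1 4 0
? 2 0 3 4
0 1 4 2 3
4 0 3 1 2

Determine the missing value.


Row 2 contains symbols [0, 2, 3, 4] — missing [1].
Column 0 contains symbols [0, 2, 3, 4] — missing [1].
The missing symbol must appear in both missing sets; intersection = [1].
Therefore the hidden value is 1.

Missing value = 1.


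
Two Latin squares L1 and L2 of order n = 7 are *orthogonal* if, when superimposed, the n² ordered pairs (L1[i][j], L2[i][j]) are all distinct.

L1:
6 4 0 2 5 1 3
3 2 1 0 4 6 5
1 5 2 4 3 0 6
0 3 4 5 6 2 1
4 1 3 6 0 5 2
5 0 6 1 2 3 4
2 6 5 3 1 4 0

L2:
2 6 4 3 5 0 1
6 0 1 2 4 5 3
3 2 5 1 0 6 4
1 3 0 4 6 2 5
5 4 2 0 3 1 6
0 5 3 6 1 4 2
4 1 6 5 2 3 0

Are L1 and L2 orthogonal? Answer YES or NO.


Form the n² = 49 superimposed pairs (L1[i][j], L2[i][j]), row by row (rows and columns indexed from 0):
row 0: (6,2) (4,6) (0,4) (2,3) (5,5) (1,0) (3,1)
row 1: (3,6) (2,0) (1,1) (0,2) (4,4) (6,5) (5,3)
row 2: (1,3) (5,2) (2,5) (4,1) (3,0) (0,6) (6,4)
row 3: (0,1) (3,3) (4,0) (5,4) (6,6) (2,2) (1,5)
row 4: (4,5) (1,4) (3,2) (6,0) (0,3) (5,1) (2,6)
row 5: (5,0) (0,5) (6,3) (1,6) (2,1) (3,4) (4,2)
row 6: (2,4) (6,1) (5,6) (3,5) (1,2) (4,3) (0,0)
Orthogonality requires all 49 pairs distinct.
Check by first coordinate: for each symbol s of L1, list the L2 entries in the n cells where L1 = s; they must all differ.
  L1 = 0: L2 entries (in reading order) 4, 2, 6, 1, 3, 5, 0 — all 7 distinct ✓
  L1 = 1: L2 entries (in reading order) 0, 1, 3, 5, 4, 6, 2 — all 7 distinct ✓
  L1 = 2: L2 entries (in reading order) 3, 0, 5, 2, 6, 1, 4 — all 7 distinct ✓
  L1 = 3: L2 entries (in reading order) 1, 6, 0, 3, 2, 4, 5 — all 7 distinct ✓
  L1 = 4: L2 entries (in reading order) 6, 4, 1, 0, 5, 2, 3 — all 7 distinct ✓
  L1 = 5: L2 entries (in reading order) 5, 3, 2, 4, 1, 0, 6 — all 7 distinct ✓
  L1 = 6: L2 entries (in reading order) 2, 5, 4, 6, 0, 3, 1 — all 7 distinct ✓
Every symbol of L1 meets every symbol of L2 exactly once, so all 49 pairs are distinct (49 of 49).
Conclusion: YES.

YES


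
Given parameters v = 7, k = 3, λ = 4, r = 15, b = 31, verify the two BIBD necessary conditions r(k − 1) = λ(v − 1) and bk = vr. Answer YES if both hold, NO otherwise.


Condition (i): r(k − 1) = 15·2 = 30; λ(v − 1) = 4·6 = 24. Match? NO.
Condition (ii): bk = 31·3 = 93; vr = 7·15 = 105. Match? NO.
Both conditions hold? NO.

NO


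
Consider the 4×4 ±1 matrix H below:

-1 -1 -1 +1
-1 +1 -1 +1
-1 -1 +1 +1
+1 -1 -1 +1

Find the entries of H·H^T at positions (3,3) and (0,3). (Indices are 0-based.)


Row 0 of H: [-1, -1, -1, 1].
Row 3 of H: [1, -1, -1, 1].
(H·H^T)[3][3] = Σ_j H[3][j]·H[3][j] = (1)² + (-1)² + (-1)² + (1)² = 1 + 1 + 1 + 1 = 4.
(H·H^T)[0][3] = Σ_j H[0][j]·H[3][j] = (-1)·(1) + (-1)·(-1) + (-1)·(-1) + (1)·(1) = -1 + 1 + 1 + 1 = 2.
Rows 0 and 3 are not orthogonal (dot product = 2 ≠ 0), so H is not a Hadamard matrix.

(3,3) entry = 4; (0,3) entry = 2.


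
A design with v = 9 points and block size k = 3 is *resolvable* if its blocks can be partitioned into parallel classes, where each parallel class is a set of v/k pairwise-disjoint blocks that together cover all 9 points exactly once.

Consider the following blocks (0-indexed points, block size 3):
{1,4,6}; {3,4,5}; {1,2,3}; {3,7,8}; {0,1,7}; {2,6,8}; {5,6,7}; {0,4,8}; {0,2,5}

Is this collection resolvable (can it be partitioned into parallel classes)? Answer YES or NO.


v = 9, block size k = 3, number of blocks = 9.
For resolvability, blocks must partition into parallel classes of size v/k = 3.
Total blocks must therefore be a multiple of 3: 9 = 3·3 + 0 ⇒ divisible ✓.
Greedy packing gives 3 candidate class(es). Each should be a full parallel class (size 3, covers all 9 points).
  Class 1 (3 blocks): {1,4,6}; {3,7,8}; {0,2,5}. Points covered: [0, 1, 2, 3, 4, 5, 6, 7, 8].
  Class 2 (3 blocks): {3,4,5}; {0,1,7}; {2,6,8}. Points covered: [0, 1, 2, 3, 4, 5, 6, 7, 8].
  Class 3 (3 blocks): {1,2,3}; {5,6,7}; {0,4,8}. Points covered: [0, 1, 2, 3, 4, 5, 6, 7, 8].
All classes full (size 3)? YES. All classes cover every point? YES.
Resolvable? YES.

YES


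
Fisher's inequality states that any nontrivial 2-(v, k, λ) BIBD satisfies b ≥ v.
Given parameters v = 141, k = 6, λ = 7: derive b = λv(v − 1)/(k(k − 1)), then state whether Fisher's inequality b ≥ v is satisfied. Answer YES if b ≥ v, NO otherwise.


b = λv(v − 1)/(k(k − 1)) = 7·141·140/(6·5) = 138180/30 = 4606.
Compare with v = 141: b ≥ v, so Fisher's inequality holds.

YES


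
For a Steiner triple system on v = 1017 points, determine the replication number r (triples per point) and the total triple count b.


An STS(v) is a 2-(v, 3, 1) BIBD: block size k = 3, λ = 1.
Replication: r(k − 1) = λ(v − 1) ⇒ r·2 = 1017 − 1 = 1016 ⇒ r = 508.
Block count: b = v(v − 1)/6 = 1017·1016/6 = 1033272/6 = 172212.
(Check via bk = vr: 172212·3 = 516636 = 1017·508 = 516636 ✓.)

r = 508, b = 172212.


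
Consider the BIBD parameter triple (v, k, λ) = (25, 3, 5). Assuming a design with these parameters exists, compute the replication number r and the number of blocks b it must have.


Any 2-(v, k, λ) BIBD satisfies two necessary conditions:
  (i)  Each point sits in r blocks, and counting incidences through any fixed point gives r(k − 1) = λ(v − 1), so r = λ(v − 1)/(k − 1).
  (ii) Total incidences bk = vr, so b = vr/k.
Step 1: r = λ(v − 1)/(k − 1) = 5·(25 − 1)/(3 − 1) = 5·24/2 = 120/2 = 60.
Step 2: b = vr/k = 25·60/3 = 1500/3 = 500.
Check integrality: r = 60 ∈ Z ✓, b = 500 ∈ Z ✓.
(These identities are necessary conditions: they determine r and b for any design with these parameters, but do not by themselves prove that one exists.)

r = 60, b = 500.


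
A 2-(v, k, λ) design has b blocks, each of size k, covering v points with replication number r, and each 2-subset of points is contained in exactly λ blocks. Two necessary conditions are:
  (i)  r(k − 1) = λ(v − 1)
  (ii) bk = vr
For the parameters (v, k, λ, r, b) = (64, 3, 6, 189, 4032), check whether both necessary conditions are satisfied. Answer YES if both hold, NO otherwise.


Condition (i): r(k − 1) = 189·2 = 378; λ(v − 1) = 6·63 = 378. Match? YES.
Condition (ii): bk = 4032·3 = 12096; vr = 64·189 = 12096. Match? YES.
Both conditions hold? YES.

YES


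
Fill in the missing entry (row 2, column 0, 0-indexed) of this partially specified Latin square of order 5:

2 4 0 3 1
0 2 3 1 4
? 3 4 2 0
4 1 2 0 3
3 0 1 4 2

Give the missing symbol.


Row 2 contains symbols [0, 2, 3, 4] — missing [1].
Column 0 contains symbols [0, 2, 3, 4] — missing [1].
The missing symbol must appear in both missing sets; intersection = [1].
Therefore the hidden value is 1.

Missing value = 1.


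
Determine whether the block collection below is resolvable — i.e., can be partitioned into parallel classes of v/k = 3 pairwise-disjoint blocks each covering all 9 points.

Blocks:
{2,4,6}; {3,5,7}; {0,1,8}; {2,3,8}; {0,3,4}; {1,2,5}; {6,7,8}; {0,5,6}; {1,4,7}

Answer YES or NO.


v = 9, block size k = 3, number of blocks = 9.
For resolvability, blocks must partition into parallel classes of size v/k = 3.
Total blocks must therefore be a multiple of 3: 9 = 3·3 + 0 ⇒ divisible ✓.
Greedy packing gives 3 candidate class(es). Each should be a full parallel class (size 3, covers all 9 points).
  Class 1 (3 blocks): {2,4,6}; {3,5,7}; {0,1,8}. Points covered: [0, 1, 2, 3, 4, 5, 6, 7, 8].
  Class 2 (3 blocks): {2,3,8}; {0,5,6}; {1,4,7}. Points covered: [0, 1, 2, 3, 4, 5, 6, 7, 8].
  Class 3 (3 blocks): {0,3,4}; {1,2,5}; {6,7,8}. Points covered: [0, 1, 2, 3, 4, 5, 6, 7, 8].
All classes full (size 3)? YES. All classes cover every point? YES.
Resolvable? YES.

YES


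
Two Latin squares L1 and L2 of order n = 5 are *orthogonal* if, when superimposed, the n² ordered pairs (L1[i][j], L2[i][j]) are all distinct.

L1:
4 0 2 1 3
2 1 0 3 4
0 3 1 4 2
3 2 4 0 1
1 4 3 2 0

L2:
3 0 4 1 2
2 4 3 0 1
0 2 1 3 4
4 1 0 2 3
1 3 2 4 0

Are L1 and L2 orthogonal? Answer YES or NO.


Form the n² = 25 superimposed pairs (L1[i][j], L2[i][j]), row by row (rows and columns indexed from 0):
row 0: (4,3) (0,0) (2,4) (1,1) (3,2)
row 1: (2,2) (1,4) (0,3) (3,0) (4,1)
row 2: (0,0) (3,2) (1,1) (4,3) (2,4)
row 3: (3,4) (2,1) (4,0) (0,2) (1,3)
row 4: (1,1) (4,3) (3,2) (2,4) (0,0)
Orthogonality requires all 25 pairs distinct.
But the pair (0,0) repeats: cell (0,1) has L1 = 0, L2 = 0, and cell (2,0) has L1 = 0, L2 = 0.
A repeated pair means some other pair never occurs (only 15 distinct pairs out of 25), so the squares are not orthogonal.
Conclusion: NO.

NO


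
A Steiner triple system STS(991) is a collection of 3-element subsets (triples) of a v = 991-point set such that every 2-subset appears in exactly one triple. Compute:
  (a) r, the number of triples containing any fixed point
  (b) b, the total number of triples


An STS(v) is a 2-(v, 3, 1) BIBD: block size k = 3, λ = 1.
Replication: r(k − 1) = λ(v − 1) ⇒ r·2 = 991 − 1 = 990 ⇒ r = 495.
Block count: bk = vr ⇒ b·3 = 991·495 = 490545 ⇒ b = 163515.
(Check via b = v(v − 1)/6 = 991·990/6 = 981090/6 = 163515.)

r = 495, b = 163515.


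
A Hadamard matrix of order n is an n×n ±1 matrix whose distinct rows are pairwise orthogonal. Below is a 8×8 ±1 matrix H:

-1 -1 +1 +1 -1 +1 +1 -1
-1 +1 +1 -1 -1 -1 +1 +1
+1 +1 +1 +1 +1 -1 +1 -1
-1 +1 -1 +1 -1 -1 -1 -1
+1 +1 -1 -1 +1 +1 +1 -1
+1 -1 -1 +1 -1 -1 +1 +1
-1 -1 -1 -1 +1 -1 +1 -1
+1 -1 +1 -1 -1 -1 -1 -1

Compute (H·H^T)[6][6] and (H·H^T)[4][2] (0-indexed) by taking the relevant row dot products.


Row 2 of H: [1, 1, 1, 1, 1, -1, 1, -1].
Row 4 of H: [1, 1, -1, -1, 1, 1, 1, -1].
Row 6 of H: [-1, -1, -1, -1, 1, -1, 1, -1].
(H·H^T)[6][6] = Σ_j H[6][j]·H[6][j] = (-1)² + (-1)² + (-1)² + (-1)² + (1)² + (-1)² + (1)² + (-1)² = 1 + 1 + 1 + 1 + 1 + 1 + 1 + 1 = 8.
(H·H^T)[4][2] = Σ_j H[4][j]·H[2][j] = (1)·(1) + (1)·(1) + (-1)·(1) + (-1)·(1) + (1)·(1) + (1)·(-1) + (1)·(1) + (-1)·(-1) = 1 + 1 + -1 + -1 + 1 + -1 + 1 + 1 = 2.
Rows 4 and 2 are not orthogonal (dot product = 2 ≠ 0), so H is not a Hadamard matrix.

(6,6) entry = 8; (4,2) entry = 2.


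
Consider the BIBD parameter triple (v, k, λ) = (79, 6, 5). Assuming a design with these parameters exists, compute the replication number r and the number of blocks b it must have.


Any 2-(v, k, λ) BIBD satisfies two necessary conditions:
  (i)  Each point sits in r blocks, and counting incidences through any fixed point gives r(k − 1) = λ(v − 1), so r = λ(v − 1)/(k − 1).
  (ii) Total incidences bk = vr, so b = vr/k.
Step 1: r = λ(v − 1)/(k − 1) = 5·(79 − 1)/(6 − 1) = 5·78/5 = 390/5 = 78.
Step 2: b = vr/k = 79·78/6 = 6162/6 = 1027.
Check integrality: r = 78 ∈ Z ✓, b = 1027 ∈ Z ✓.
(These identities are necessary conditions: they determine r and b for any design with these parameters, but do not by themselves prove that one exists.)

r = 78, b = 1027.


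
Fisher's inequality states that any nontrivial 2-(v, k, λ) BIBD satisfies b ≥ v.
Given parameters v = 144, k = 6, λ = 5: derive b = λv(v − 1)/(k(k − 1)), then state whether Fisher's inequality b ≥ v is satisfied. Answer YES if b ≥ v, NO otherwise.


r = λ(v − 1)/(k − 1) = 5·143/5 = 143.
b = vr/k = 144·143/6 = 3432.
Fisher's inequality: b ≥ v ⇔ 3432 ≥ 144? YES.

YES


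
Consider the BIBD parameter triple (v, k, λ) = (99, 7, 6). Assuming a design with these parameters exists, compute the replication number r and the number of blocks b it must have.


Any 2-(v, k, λ) BIBD satisfies two necessary conditions:
  (i)  Each point sits in r blocks, and counting incidences through any fixed point gives r(k − 1) = λ(v − 1), so r = λ(v − 1)/(k − 1).
  (ii) Total incidences bk = vr, so b = vr/k.
Step 1: r = λ(v − 1)/(k − 1) = 6·(99 − 1)/(7 − 1) = 6·98/6 = 588/6 = 98.
Step 2: b = vr/k = 99·98/7 = 9702/7 = 1386.
Check integrality: r = 98 ∈ Z ✓, b = 1386 ∈ Z ✓.
(These identities are necessary conditions: they determine r and b for any design with these parameters, but do not by themselves prove that one exists.)

r = 98, b = 1386.


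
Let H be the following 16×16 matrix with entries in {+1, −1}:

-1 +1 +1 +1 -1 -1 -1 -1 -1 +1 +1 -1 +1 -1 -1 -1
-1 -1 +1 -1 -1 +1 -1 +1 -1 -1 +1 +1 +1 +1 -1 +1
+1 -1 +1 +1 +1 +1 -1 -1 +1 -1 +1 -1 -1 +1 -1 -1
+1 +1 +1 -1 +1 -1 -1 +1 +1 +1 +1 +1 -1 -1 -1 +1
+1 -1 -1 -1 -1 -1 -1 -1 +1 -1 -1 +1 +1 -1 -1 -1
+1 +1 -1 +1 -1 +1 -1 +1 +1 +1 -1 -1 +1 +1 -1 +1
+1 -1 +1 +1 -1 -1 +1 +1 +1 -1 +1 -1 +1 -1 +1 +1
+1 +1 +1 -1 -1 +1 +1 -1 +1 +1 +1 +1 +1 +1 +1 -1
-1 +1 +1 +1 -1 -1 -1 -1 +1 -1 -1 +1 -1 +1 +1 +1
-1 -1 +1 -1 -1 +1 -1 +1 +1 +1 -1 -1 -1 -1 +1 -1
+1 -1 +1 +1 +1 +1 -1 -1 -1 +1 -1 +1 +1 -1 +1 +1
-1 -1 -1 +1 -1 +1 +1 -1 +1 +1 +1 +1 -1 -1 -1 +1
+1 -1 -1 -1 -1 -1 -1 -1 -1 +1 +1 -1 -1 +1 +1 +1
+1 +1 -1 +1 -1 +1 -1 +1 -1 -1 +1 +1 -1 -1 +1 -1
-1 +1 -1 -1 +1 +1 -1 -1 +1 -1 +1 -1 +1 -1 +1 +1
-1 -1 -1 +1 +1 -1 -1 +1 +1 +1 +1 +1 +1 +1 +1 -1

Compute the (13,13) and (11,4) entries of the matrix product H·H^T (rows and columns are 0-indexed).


Row 4 of H: [1, -1, -1, -1, -1, -1, -1, -1, 1, -1, -1, 1, 1, -1, -1, -1].
Row 11 of H: [-1, -1, -1, 1, -1, 1, 1, -1, 1, 1, 1, 1, -1, -1, -1, 1].
Row 13 of H: [1, 1, -1, 1, -1, 1, -1, 1, -1, -1, 1, 1, -1, -1, 1, -1].
(H·H^T)[13][13] = Σ_j H[13][j]·H[13][j] = (1)² + (1)² + (-1)² + (1)² + (-1)² + (1)² + (-1)² + (1)² + (-1)² + (-1)² + (1)² + (1)² + (-1)² + (-1)² + (1)² + (-1)² = 1 + 1 + 1 + 1 + 1 + 1 + 1 + 1 + 1 + 1 + 1 + 1 + 1 + 1 + 1 + 1 = 16.
(H·H^T)[11][4] = Σ_j H[11][j]·H[4][j] = (-1)·(1) + (-1)·(-1) + (-1)·(-1) + (1)·(-1) + (-1)·(-1) + (1)·(-1) + (1)·(-1) + (-1)·(-1) + (1)·(1) + (1)·(-1) + (1)·(-1) + (1)·(1) + (-1)·(1) + (-1)·(-1) + (-1)·(-1) + (1)·(-1) = -1 + 1 + 1 + -1 + 1 + -1 + -1 + 1 + 1 + -1 + -1 + 1 + -1 + 1 + 1 + -1 = 0.
So rows 11 and 4 are orthogonal; the diagonal entry equals n = 16.

(13,13) entry = 16; (11,4) entry = 0.


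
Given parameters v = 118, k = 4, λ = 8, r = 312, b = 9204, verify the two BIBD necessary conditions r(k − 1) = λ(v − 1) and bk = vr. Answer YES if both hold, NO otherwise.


Condition (i): r(k − 1) = 312·3 = 936; λ(v − 1) = 8·117 = 936. Match? YES.
Condition (ii): bk = 9204·4 = 36816; vr = 118·312 = 36816. Match? YES.
Both conditions hold? YES.

YES


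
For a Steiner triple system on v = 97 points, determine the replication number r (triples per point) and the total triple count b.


An STS(v) is a 2-(v, 3, 1) BIBD: block size k = 3, λ = 1.
Replication: r(k − 1) = λ(v − 1) ⇒ r·2 = 97 − 1 = 96 ⇒ r = 48.
Block count: bk = vr ⇒ b·3 = 97·48 = 4656 ⇒ b = 1552.
(Check via b = v(v − 1)/6 = 97·96/6 = 9312/6 = 1552.)

r = 48, b = 1552.


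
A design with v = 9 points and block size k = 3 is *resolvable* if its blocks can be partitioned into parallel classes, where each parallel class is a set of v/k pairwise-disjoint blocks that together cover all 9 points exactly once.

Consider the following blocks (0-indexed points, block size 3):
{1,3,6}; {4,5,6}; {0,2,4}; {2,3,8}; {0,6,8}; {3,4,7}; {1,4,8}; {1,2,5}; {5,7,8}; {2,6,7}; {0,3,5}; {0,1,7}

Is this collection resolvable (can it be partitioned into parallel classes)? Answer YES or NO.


v = 9, block size k = 3, number of blocks = 12.
For resolvability, blocks must partition into parallel classes of size v/k = 3.
Total blocks must therefore be a multiple of 3: 12 = 3·4 + 0 ⇒ divisible ✓.
Greedy packing gives 4 candidate class(es). Each should be a full parallel class (size 3, covers all 9 points).
  Class 1 (3 blocks): {1,3,6}; {0,2,4}; {5,7,8}. Points covered: [0, 1, 2, 3, 4, 5, 6, 7, 8].
  Class 2 (3 blocks): {4,5,6}; {2,3,8}; {0,1,7}. Points covered: [0, 1, 2, 3, 4, 5, 6, 7, 8].
  Class 3 (3 blocks): {0,6,8}; {3,4,7}; {1,2,5}. Points covered: [0, 1, 2, 3, 4, 5, 6, 7, 8].
  Class 4 (3 blocks): {1,4,8}; {2,6,7}; {0,3,5}. Points covered: [0, 1, 2, 3, 4, 5, 6, 7, 8].
All classes full (size 3)? YES. All classes cover every point? YES.
Resolvable? YES.

YES
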